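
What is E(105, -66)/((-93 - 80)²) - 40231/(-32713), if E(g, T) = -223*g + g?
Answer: 441533569/979067377 ≈ 0.45097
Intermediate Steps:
E(g, T) = -222*g
E(105, -66)/((-93 - 80)²) - 40231/(-32713) = (-222*105)/((-93 - 80)²) - 40231/(-32713) = -23310/((-173)²) - 40231*(-1/32713) = -23310/29929 + 40231/32713 = 441533569/979067377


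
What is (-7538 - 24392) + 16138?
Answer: -15792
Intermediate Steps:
(-7538 - 24392) + 16138 = -31930 + 16138 = -15792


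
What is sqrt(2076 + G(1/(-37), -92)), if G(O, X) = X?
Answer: 8*sqrt(31) ≈ 44.542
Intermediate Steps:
sqrt(2076 + G(1/(-37), -92)) = sqrt(2076 - 92) = sqrt(1984) = 8*sqrt(31)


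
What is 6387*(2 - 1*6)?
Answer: -25548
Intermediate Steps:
6387*(2 - 1*6) = 6387*(2 - 6) = 6387*(-4) = -25548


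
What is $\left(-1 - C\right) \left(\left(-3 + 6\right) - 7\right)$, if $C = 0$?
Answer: $4$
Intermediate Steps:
$\left(-1 - C\right) \left(\left(-3 + 6\right) - 7\right) = \left(-1 - 0\right) \left(\left(-3 + 6\right) - 7\right) = \left(-1 + 0\right) \left(3 - 7\right) = \left(-1\right) \left(-4\right) = 4$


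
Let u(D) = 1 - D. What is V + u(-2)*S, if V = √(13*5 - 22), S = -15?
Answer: -45 + √43 ≈ -38.443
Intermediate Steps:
V = √43 (V = √(65 - 22) = √43 ≈ 6.5574)
V + u(-2)*S = √43 + (1 - 1*(-2))*(-15) = √43 + (1 + 2)*(-15) = √43 + 3*(-15) = √43 - 45 = -45 + √43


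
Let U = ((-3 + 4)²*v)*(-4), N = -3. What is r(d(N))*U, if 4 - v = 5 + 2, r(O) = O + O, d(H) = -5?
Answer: -120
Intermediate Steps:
r(O) = 2*O
v = -3 (v = 4 - (5 + 2) = 4 - 1*7 = 4 - 7 = -3)
U = 12 (U = ((-3 + 4)²*(-3))*(-4) = (1²*(-3))*(-4) = (1*(-3))*(-4) = -3*(-4) = 12)
r(d(N))*U = (2*(-5))*12 = -10*12 = -120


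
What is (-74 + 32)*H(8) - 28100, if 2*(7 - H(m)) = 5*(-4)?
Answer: -28814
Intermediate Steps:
H(m) = 17 (H(m) = 7 - 5*(-4)/2 = 7 - 1/2*(-20) = 7 + 10 = 17)
(-74 + 32)*H(8) - 28100 = (-74 + 32)*17 - 28100 = -42*17 - 28100 = -714 - 28100 = -28814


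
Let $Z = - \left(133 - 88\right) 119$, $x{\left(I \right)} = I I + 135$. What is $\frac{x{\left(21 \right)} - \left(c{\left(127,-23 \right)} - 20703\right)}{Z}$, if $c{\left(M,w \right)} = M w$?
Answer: $- \frac{4840}{1071} \approx -4.5191$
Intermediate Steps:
$x{\left(I \right)} = 135 + I^{2}$ ($x{\left(I \right)} = I^{2} + 135 = 135 + I^{2}$)
$Z = -5355$ ($Z = - 45 \cdot 119 = \left(-1\right) 5355 = -5355$)
$\frac{x{\left(21 \right)} - \left(c{\left(127,-23 \right)} - 20703\right)}{Z} = \frac{\left(135 + 21^{2}\right) - \left(127 \left(-23\right) - 20703\right)}{-5355} = \left(\left(135 + 441\right) - \left(-2921 - 20703\right)\right) \left(- \frac{1}{5355}\right) = \left(576 - -23624\right) \left(- \frac{1}{5355}\right) = \left(576 + 23624\right) \left(- \frac{1}{5355}\right) = 24200 \left(- \frac{1}{5355}\right) = - \frac{4840}{1071}$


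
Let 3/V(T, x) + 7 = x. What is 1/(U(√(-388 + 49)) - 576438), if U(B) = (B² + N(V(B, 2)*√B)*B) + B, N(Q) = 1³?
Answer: -I/(2*√339 + 576777*I) ≈ -1.7338e-6 - 1.1069e-10*I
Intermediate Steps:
V(T, x) = 3/(-7 + x)
N(Q) = 1
U(B) = B² + 2*B (U(B) = (B² + 1*B) + B = (B² + B) + B = (B + B²) + B = B² + 2*B)
1/(U(√(-388 + 49)) - 576438) = 1/(√(-388 + 49)*(2 + √(-388 + 49)) - 576438) = 1/(√(-339)*(2 + √(-339)) - 576438) = 1/((I*√339)*(2 + I*√339) - 576438) = 1/(I*√339*(2 + I*√339) - 576438) = 1/(-576438 + I*√339*(2 + I*√339))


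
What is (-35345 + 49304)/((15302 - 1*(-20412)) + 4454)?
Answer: 13959/40168 ≈ 0.34752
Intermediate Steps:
(-35345 + 49304)/((15302 - 1*(-20412)) + 4454) = 13959/((15302 + 20412) + 4454) = 13959/(35714 + 4454) = 13959/40168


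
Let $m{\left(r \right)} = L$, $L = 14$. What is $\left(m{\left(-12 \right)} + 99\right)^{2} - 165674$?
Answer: $-152905$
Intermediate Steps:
$m{\left(r \right)} = 14$
$\left(m{\left(-12 \right)} + 99\right)^{2} - 165674 = \left(14 + 99\right)^{2} - 165674 = 113^{2} - 165674 = 12769 - 165674 = -152905$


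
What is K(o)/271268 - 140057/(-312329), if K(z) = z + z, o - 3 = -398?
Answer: 18873121183/42362431586 ≈ 0.44552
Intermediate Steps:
o = -395 (o = 3 - 398 = -395)
K(z) = 2*z
K(o)/271268 - 140057/(-312329) = (2*(-395))/271268 - 140057/(-312329) = -790*1/271268 - 140057*(-1/312329) = -395/135634 + 140057/312329 = 18873121183/42362431586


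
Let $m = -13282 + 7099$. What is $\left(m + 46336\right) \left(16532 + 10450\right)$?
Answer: $1083408246$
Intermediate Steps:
$m = -6183$
$\left(m + 46336\right) \left(16532 + 10450\right) = \left(-6183 + 46336\right) \left(16532 + 10450\right) = 40153 \cdot 26982 = 1083408246$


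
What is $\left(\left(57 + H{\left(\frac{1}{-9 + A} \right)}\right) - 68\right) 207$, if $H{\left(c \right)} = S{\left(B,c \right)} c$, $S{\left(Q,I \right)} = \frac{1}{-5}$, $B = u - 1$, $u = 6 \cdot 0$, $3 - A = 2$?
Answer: $- \frac{90873}{40} \approx -2271.8$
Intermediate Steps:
$A = 1$ ($A = 3 - 2 = 1$)
$u = 0$
$B = -1$ ($B = 0 - 1 = -1$)
$S{\left(Q,I \right)} = - \frac{1}{5}$
$H{\left(c \right)} = - \frac{c}{5}$
$\left(\left(57 + H{\left(\frac{1}{-9 + A} \right)}\right) - 68\right) 207 = \left(\left(57 - \frac{1}{5 \left(-9 + 1\right)}\right) - 68\right) 207 = \left(\left(57 - \frac{1}{5 \left(-8\right)}\right) - 68\right) 207 = \left(\left(57 - - \frac{1}{40}\right) - 68\right) 207 = \left(\left(57 + \frac{1}{40}\right) - 68\right) 207 = \left(\frac{2281}{40} - 68\right) 207 = \left(- \frac{439}{40}\right) 207 = - \frac{90873}{40}$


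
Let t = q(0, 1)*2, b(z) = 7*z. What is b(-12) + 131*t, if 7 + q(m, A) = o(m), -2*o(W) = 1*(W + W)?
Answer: -1918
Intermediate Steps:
o(W) = -W (o(W) = -(W + W)/2 = -2*W/2 = -W)
q(m, A) = -7 - m
t = -14 (t = (-7 - 1*0)*2 = (-7 + 0)*2 = -7*2 = -14)
b(-12) + 131*t = 7*(-12) + 131*(-14) = -84 - 1834 = -1918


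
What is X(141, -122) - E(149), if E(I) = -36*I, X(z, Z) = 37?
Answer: 5401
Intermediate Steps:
X(141, -122) - E(149) = 37 - (-36)*149 = 37 - 1*(-5364) = 37 + 5364 = 5401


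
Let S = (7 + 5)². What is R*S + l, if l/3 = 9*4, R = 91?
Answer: 13212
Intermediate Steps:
S = 144 (S = 12² = 144)
l = 108 (l = 3*(9*4) = 3*36 = 108)
R*S + l = 91*144 + 108 = 13104 + 108 = 13212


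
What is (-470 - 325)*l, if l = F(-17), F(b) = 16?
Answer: -12720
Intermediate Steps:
l = 16
(-470 - 325)*l = (-470 - 325)*16 = -795*16 = -12720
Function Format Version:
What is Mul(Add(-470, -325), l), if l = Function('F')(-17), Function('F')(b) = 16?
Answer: -12720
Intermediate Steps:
l = 16
Mul(Add(-470, -325), l) = Mul(Add(-470, -325), 16) = Mul(-795, 16) = -12720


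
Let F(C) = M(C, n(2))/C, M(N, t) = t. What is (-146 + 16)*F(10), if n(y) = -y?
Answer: 26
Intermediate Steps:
F(C) = -2/C (F(C) = (-1*2)/C = -2/C)
(-146 + 16)*F(10) = (-146 + 16)*(-2/10) = -(-260)/10 = -130*(-1/5) = 26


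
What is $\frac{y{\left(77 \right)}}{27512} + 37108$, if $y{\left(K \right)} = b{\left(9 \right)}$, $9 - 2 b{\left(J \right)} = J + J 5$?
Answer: $\frac{2041830547}{55024} \approx 37108.0$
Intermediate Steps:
$b{\left(J \right)} = \frac{9}{2} - 3 J$ ($b{\left(J \right)} = \frac{9}{2} - \frac{J + J 5}{2} = \frac{9}{2} - \frac{J + 5 J}{2} = \frac{9}{2} - \frac{6 J}{2} = \frac{9}{2} - 3 J$)
$y{\left(K \right)} = - \frac{45}{2}$ ($y{\left(K \right)} = \frac{9}{2} - 27 = - \frac{45}{2}$)
$\frac{y{\left(77 \right)}}{27512} + 37108 = - \frac{45}{2 \cdot 27512} + 37108 = \left(- \frac{45}{2}\right) \frac{1}{27512} + 37108 = - \frac{45}{55024} + 37108 = \frac{2041830547}{55024}$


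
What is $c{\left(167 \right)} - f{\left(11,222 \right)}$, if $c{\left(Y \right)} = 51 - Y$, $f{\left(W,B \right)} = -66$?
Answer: $-50$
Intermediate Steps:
$c{\left(167 \right)} - f{\left(11,222 \right)} = \left(51 - 167\right) - -66 = \left(51 - 167\right) + 66 = -116 + 66 = -50$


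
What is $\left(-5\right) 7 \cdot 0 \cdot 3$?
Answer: $0$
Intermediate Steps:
$\left(-5\right) 7 \cdot 0 \cdot 3 = \left(-35\right) 0 = 0$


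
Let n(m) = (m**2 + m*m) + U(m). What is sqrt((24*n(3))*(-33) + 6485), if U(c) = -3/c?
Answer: I*sqrt(6979) ≈ 83.54*I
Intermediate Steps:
n(m) = -3/m + 2*m**2 (n(m) = (m**2 + m*m) - 3/m = (m**2 + m**2) - 3/m = 2*m**2 - 3/m = -3/m + 2*m**2)
sqrt((24*n(3))*(-33) + 6485) = sqrt((24*((-3 + 2*3**3)/3))*(-33) + 6485) = sqrt((24*((-3 + 2*27)/3))*(-33) + 6485) = sqrt((24*((-3 + 54)/3))*(-33) + 6485) = sqrt((24*((1/3)*51))*(-33) + 6485) = sqrt((24*17)*(-33) + 6485) = sqrt(408*(-33) + 6485) = sqrt(-13464 + 6485) = sqrt(-6979) = I*sqrt(6979)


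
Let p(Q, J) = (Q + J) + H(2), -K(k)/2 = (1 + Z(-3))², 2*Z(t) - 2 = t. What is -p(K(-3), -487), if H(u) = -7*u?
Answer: 1003/2 ≈ 501.50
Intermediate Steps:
Z(t) = 1 + t/2
K(k) = -½ (K(k) = -2*(1 + (1 + (½)*(-3)))² = -2*(1 + (1 - 3/2))² = -2*(1 - ½)² = -2*(½)² = -2*¼ = -½)
p(Q, J) = -14 + J + Q (p(Q, J) = (Q + J) - 7*2 = (J + Q) - 14 = -14 + J + Q)
-p(K(-3), -487) = -(-14 - 487 - ½) = -1*(-1003/2) = 1003/2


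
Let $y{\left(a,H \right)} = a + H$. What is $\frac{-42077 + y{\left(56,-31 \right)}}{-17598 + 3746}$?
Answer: $\frac{10513}{3463} \approx 3.0358$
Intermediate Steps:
$y{\left(a,H \right)} = H + a$
$\frac{-42077 + y{\left(56,-31 \right)}}{-17598 + 3746} = \frac{-42077 + \left(-31 + 56\right)}{-17598 + 3746} = \frac{-42077 + 25}{-13852} = \left(-42052\right) \left(- \frac{1}{13852}\right) = \frac{10513}{3463}$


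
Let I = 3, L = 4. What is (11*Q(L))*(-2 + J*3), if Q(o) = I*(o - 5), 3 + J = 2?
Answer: 165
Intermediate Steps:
J = -1 (J = -3 + 2 = -1)
Q(o) = -15 + 3*o (Q(o) = 3*(o - 5) = 3*(-5 + o) = -15 + 3*o)
(11*Q(L))*(-2 + J*3) = (11*(-15 + 3*4))*(-2 - 1*3) = (11*(-15 + 12))*(-2 - 3) = (11*(-3))*(-5) = -33*(-5) = 165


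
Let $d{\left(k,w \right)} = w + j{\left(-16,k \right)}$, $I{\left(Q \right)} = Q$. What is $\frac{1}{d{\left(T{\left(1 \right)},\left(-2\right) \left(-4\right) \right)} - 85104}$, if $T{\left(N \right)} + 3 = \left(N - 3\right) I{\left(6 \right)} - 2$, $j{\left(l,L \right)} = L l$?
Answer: $- \frac{1}{84824} \approx -1.1789 \cdot 10^{-5}$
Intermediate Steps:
$T{\left(N \right)} = -23 + 6 N$ ($T{\left(N \right)} = -3 + \left(\left(N - 3\right) 6 - 2\right) = -3 + \left(\left(-3 + N\right) 6 - 2\right) = -3 + \left(\left(-18 + 6 N\right) - 2\right) = -3 + \left(-20 + 6 N\right) = -23 + 6 N$)
$d{\left(k,w \right)} = w - 16 k$ ($d{\left(k,w \right)} = w + k \left(-16\right) = w - 16 k$)
$\frac{1}{d{\left(T{\left(1 \right)},\left(-2\right) \left(-4\right) \right)} - 85104} = \frac{1}{\left(\left(-2\right) \left(-4\right) - 16 \left(-23 + 6 \cdot 1\right)\right) - 85104} = \frac{1}{\left(8 - 16 \left(-23 + 6\right)\right) - 85104} = \frac{1}{\left(8 - -272\right) - 85104} = \frac{1}{\left(8 + 272\right) - 85104} = \frac{1}{280 - 85104} = \frac{1}{-84824} = - \frac{1}{84824}$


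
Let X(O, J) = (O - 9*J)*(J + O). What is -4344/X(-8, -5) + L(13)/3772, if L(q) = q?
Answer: 16391821/1814332 ≈ 9.0346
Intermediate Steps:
X(O, J) = (J + O)*(O - 9*J)
-4344/X(-8, -5) + L(13)/3772 = -4344/((-8)² - 9*(-5)² - 8*(-5)*(-8)) + 13/3772 = -4344/(64 - 9*25 - 320) + 13*(1/3772) = -4344/(64 - 225 - 320) + 13/3772 = -4344/(-481) + 13/3772 = -4344*(-1/481) + 13/3772 = 4344/481 + 13/3772 = 16391821/1814332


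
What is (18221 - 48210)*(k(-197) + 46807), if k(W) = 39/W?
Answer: -276526769660/197 ≈ -1.4037e+9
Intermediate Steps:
(18221 - 48210)*(k(-197) + 46807) = (18221 - 48210)*(39/(-197) + 46807) = -29989*(39*(-1/197) + 46807) = -29989*(-39/197 + 46807) = -29989*9220940/197 = -276526769660/197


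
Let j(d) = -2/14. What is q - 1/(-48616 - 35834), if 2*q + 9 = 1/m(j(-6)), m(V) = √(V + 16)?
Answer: -190012/42225 + √777/222 ≈ -4.3744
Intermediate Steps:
j(d) = -⅐ (j(d) = -2*1/14 = -⅐)
m(V) = √(16 + V)
q = -9/2 + √777/222 (q = -9/2 + 1/(2*(√(16 - ⅐))) = -9/2 + 1/(2*(√(111/7))) = -9/2 + 1/(2*((√777/7))) = -9/2 + (√777/111)/2 = -9/2 + √777/222 ≈ -4.3744)
q - 1/(-48616 - 35834) = (-9/2 + √777/222) - 1/(-48616 - 35834) = (-9/2 + √777/222) - 1/(-84450) = (-9/2 + √777/222) - 1*(-1/84450) = (-9/2 + √777/222) + 1/84450 = -190012/42225 + √777/222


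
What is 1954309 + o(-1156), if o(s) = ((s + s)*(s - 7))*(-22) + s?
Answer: -57201679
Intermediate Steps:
o(s) = s - 44*s*(-7 + s) (o(s) = ((2*s)*(-7 + s))*(-22) + s = (2*s*(-7 + s))*(-22) + s = -44*s*(-7 + s) + s = s - 44*s*(-7 + s))
1954309 + o(-1156) = 1954309 - 1156*(309 - 44*(-1156)) = 1954309 - 1156*(309 + 50864) = 1954309 - 1156*51173 = 1954309 - 59155988 = -57201679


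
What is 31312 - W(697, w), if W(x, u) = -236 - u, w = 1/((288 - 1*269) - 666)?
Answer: 20411555/647 ≈ 31548.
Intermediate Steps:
w = -1/647 (w = 1/((288 - 269) - 666) = 1/(19 - 666) = 1/(-647) = -1/647 ≈ -0.0015456)
31312 - W(697, w) = 31312 - (-236 - 1*(-1/647)) = 31312 - (-236 + 1/647) = 31312 - 1*(-152691/647) = 31312 + 152691/647 = 20411555/647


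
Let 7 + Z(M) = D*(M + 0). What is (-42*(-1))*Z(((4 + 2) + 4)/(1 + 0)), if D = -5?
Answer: -2394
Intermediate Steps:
Z(M) = -7 - 5*M (Z(M) = -7 - 5*(M + 0) = -7 - 5*M)
(-42*(-1))*Z(((4 + 2) + 4)/(1 + 0)) = (-42*(-1))*(-7 - 5*((4 + 2) + 4)/(1 + 0)) = 42*(-7 - 5*(6 + 4)/1) = 42*(-7 - 50) = 42*(-57) = -2394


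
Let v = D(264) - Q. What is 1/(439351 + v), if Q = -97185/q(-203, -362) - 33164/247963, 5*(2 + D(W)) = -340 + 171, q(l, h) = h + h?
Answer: 897626060/394220400707017 ≈ 2.2770e-6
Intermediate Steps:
q(l, h) = 2*h
D(W) = -179/5 (D(W) = -2 + (-340 + 171)/5 = -2 + (1/5)*(-169) = -2 - 169/5 = -179/5)
Q = 24074273419/179525212 (Q = -97185/(2*(-362)) - 33164/247963 = -97185/(-724) - 33164*1/247963 = -97185*(-1/724) - 33164/247963 = 97185/724 - 33164/247963 = 24074273419/179525212 ≈ 134.10)
v = -152506380043/897626060 (v = -179/5 - 1*24074273419/179525212 = -179/5 - 24074273419/179525212 = -152506380043/897626060 ≈ -169.90)
1/(439351 + v) = 1/(439351 - 152506380043/897626060) = 1/(394220400707017/897626060) = 897626060/394220400707017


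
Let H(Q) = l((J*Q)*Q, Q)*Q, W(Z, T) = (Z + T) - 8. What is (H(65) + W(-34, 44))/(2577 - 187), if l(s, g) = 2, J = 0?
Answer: 66/1195 ≈ 0.055230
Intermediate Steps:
W(Z, T) = -8 + T + Z (W(Z, T) = (T + Z) - 8 = -8 + T + Z)
H(Q) = 2*Q
(H(65) + W(-34, 44))/(2577 - 187) = (2*65 + (-8 + 44 - 34))/(2577 - 187) = (130 + 2)/2390 = 132*(1/2390) = 66/1195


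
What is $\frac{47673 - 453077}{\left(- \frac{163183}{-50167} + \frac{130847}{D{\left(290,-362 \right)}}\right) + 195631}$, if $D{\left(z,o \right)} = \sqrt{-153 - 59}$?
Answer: $- \frac{146422293539399296640}{70807540377772621809} - \frac{923889888235752776 i \sqrt{53}}{70807540377772621809} \approx -2.0679 - 0.09499 i$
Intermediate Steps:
$D{\left(z,o \right)} = 2 i \sqrt{53}$ ($D{\left(z,o \right)} = \sqrt{-212} = 2 i \sqrt{53}$)
$\frac{47673 - 453077}{\left(- \frac{163183}{-50167} + \frac{130847}{D{\left(290,-362 \right)}}\right) + 195631} = \frac{47673 - 453077}{\left(- \frac{163183}{-50167} + \frac{130847}{2 i \sqrt{53}}\right) + 195631} = - \frac{405404}{\left(\left(-163183\right) \left(- \frac{1}{50167}\right) + 130847 \left(- \frac{i \sqrt{53}}{106}\right)\right) + 195631} = - \frac{405404}{\left(\frac{9599}{2951} - \frac{130847 i \sqrt{53}}{106}\right) + 195631} = - \frac{405404}{\frac{577316680}{2951} - \frac{130847 i \sqrt{53}}{106}}$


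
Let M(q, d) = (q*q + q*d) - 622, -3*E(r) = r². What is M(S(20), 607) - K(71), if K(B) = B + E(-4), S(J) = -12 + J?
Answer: 12697/3 ≈ 4232.3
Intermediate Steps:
E(r) = -r²/3
M(q, d) = -622 + q² + d*q (M(q, d) = (q² + d*q) - 622 = -622 + q² + d*q)
K(B) = -16/3 + B (K(B) = B - ⅓*(-4)² = B - ⅓*16 = B - 16/3 = -16/3 + B)
M(S(20), 607) - K(71) = (-622 + (-12 + 20)² + 607*(-12 + 20)) - (-16/3 + 71) = (-622 + 8² + 607*8) - 1*197/3 = (-622 + 64 + 4856) - 197/3 = 4298 - 197/3 = 12697/3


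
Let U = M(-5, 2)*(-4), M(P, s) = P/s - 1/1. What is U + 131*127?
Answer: 16651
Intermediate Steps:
M(P, s) = -1 + P/s (M(P, s) = P/s - 1*1 = P/s - 1 = -1 + P/s)
U = 14 (U = ((-5 - 1*2)/2)*(-4) = ((-5 - 2)/2)*(-4) = ((½)*(-7))*(-4) = -7/2*(-4) = 14)
U + 131*127 = 14 + 131*127 = 14 + 16637 = 16651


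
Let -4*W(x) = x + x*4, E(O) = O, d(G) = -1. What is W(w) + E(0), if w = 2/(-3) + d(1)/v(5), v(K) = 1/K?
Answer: 85/12 ≈ 7.0833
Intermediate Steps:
v(K) = 1/K
w = -17/3 (w = 2/(-3) - 1/(1/5) = 2*(-⅓) - 1/⅕ = -⅔ - 1*5 = -⅔ - 5 = -17/3 ≈ -5.6667)
W(x) = -5*x/4 (W(x) = -(x + x*4)/4 = -(x + 4*x)/4 = -5*x/4)
W(w) + E(0) = -5/4*(-17/3) + 0 = 85/12 + 0 = 85/12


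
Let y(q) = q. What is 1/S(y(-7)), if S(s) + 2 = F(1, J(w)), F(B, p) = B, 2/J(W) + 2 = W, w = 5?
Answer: -1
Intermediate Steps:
J(W) = 2/(-2 + W)
S(s) = -1 (S(s) = -2 + 1 = -1)
1/S(y(-7)) = 1/(-1) = -1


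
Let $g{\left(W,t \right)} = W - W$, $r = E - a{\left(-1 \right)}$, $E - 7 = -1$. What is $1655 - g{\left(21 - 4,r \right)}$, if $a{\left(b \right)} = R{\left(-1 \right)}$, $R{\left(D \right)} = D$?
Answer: $1655$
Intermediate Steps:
$a{\left(b \right)} = -1$
$E = 6$ ($E = 7 - 1 = 6$)
$r = 7$ ($r = 6 - -1 = 6 + 1 = 7$)
$g{\left(W,t \right)} = 0$
$1655 - g{\left(21 - 4,r \right)} = 1655 - 0 = 1655 + 0 = 1655$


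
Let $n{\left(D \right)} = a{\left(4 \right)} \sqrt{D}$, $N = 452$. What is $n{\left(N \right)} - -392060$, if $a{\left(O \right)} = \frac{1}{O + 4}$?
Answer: $392060 + \frac{\sqrt{113}}{4} \approx 3.9206 \cdot 10^{5}$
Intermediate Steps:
$a{\left(O \right)} = \frac{1}{4 + O}$
$n{\left(D \right)} = \frac{\sqrt{D}}{8}$ ($n{\left(D \right)} = \frac{\sqrt{D}}{4 + 4} = \frac{\sqrt{D}}{8}$)
$n{\left(N \right)} - -392060 = \frac{\sqrt{452}}{8} - -392060 = \frac{2 \sqrt{113}}{8} + 392060 = \frac{\sqrt{113}}{4} + 392060 = 392060 + \frac{\sqrt{113}}{4}$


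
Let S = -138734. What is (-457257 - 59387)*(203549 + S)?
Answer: -33486280860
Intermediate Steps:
(-457257 - 59387)*(203549 + S) = (-457257 - 59387)*(203549 - 138734) = -516644*64815 = -33486280860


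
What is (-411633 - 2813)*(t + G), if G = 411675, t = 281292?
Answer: -287197401282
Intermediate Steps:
(-411633 - 2813)*(t + G) = (-411633 - 2813)*(281292 + 411675) = -414446*692967 = -287197401282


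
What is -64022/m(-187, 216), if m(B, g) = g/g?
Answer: -64022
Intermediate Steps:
m(B, g) = 1
-64022/m(-187, 216) = -64022/1 = -64022*1 = -64022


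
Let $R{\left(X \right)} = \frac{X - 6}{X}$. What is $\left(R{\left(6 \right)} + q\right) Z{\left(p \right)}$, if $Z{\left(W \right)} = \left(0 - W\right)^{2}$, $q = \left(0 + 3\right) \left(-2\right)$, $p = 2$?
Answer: $-24$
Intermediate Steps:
$q = -6$ ($q = 3 \left(-2\right) = -6$)
$Z{\left(W \right)} = W^{2}$ ($Z{\left(W \right)} = \left(- W\right)^{2} = W^{2}$)
$R{\left(X \right)} = \frac{-6 + X}{X}$
$\left(R{\left(6 \right)} + q\right) Z{\left(p \right)} = \left(\frac{-6 + 6}{6} - 6\right) 2^{2} = \left(\frac{1}{6} \cdot 0 - 6\right) 4 = \left(0 - 6\right) 4 = \left(-6\right) 4 = -24$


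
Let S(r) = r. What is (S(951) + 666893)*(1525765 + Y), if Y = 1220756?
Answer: 1834247570724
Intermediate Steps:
(S(951) + 666893)*(1525765 + Y) = (951 + 666893)*(1525765 + 1220756) = 667844*2746521 = 1834247570724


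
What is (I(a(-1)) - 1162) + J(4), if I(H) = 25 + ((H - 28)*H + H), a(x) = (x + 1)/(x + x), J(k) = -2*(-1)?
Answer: -1135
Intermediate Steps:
J(k) = 2
a(x) = (1 + x)/(2*x) (a(x) = (1 + x)/((2*x)) = (1 + x)*(1/(2*x)) = (1 + x)/(2*x))
I(H) = 25 + H + H*(-28 + H) (I(H) = 25 + ((-28 + H)*H + H) = 25 + (H*(-28 + H) + H) = 25 + (H + H*(-28 + H)) = 25 + H + H*(-28 + H))
(I(a(-1)) - 1162) + J(4) = ((25 + ((½)*(1 - 1)/(-1))² - 27*(1 - 1)/(2*(-1))) - 1162) + 2 = ((25 + ((½)*(-1)*0)² - 27*(-1)*0/2) - 1162) + 2 = ((25 + 0² - 27*0) - 1162) + 2 = ((25 + 0 + 0) - 1162) + 2 = (25 - 1162) + 2 = -1137 + 2 = -1135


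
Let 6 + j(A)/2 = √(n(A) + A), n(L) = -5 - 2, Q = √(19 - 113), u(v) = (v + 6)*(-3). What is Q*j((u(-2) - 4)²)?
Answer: 2*I*√94*(-6 + √249) ≈ 189.64*I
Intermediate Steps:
u(v) = -18 - 3*v (u(v) = (6 + v)*(-3) = -18 - 3*v)
Q = I*√94 (Q = √(-94) = I*√94 ≈ 9.6954*I)
n(L) = -7
j(A) = -12 + 2*√(-7 + A)
Q*j((u(-2) - 4)²) = (I*√94)*(-12 + 2*√(-7 + ((-18 - 3*(-2)) - 4)²)) = (I*√94)*(-12 + 2*√(-7 + ((-18 + 6) - 4)²)) = (I*√94)*(-12 + 2*√(-7 + (-12 - 4)²)) = (I*√94)*(-12 + 2*√(-7 + (-16)²)) = (I*√94)*(-12 + 2*√(-7 + 256)) = (I*√94)*(-12 + 2*√249) = I*√94*(-12 + 2*√249)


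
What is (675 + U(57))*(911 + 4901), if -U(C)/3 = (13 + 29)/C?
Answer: 74294796/19 ≈ 3.9103e+6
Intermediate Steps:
U(C) = -126/C (U(C) = -3*(13 + 29)/C = -126/C)
(675 + U(57))*(911 + 4901) = (675 - 126/57)*(911 + 4901) = (675 - 126*1/57)*5812 = (675 - 42/19)*5812 = (12783/19)*5812 = 74294796/19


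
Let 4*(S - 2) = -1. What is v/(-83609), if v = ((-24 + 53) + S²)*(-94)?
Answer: 24111/668872 ≈ 0.036047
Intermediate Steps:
S = 7/4 (S = 2 + (¼)*(-1) = 2 - ¼ = 7/4 ≈ 1.7500)
v = -24111/8 (v = ((-24 + 53) + (7/4)²)*(-94) = (29 + 49/16)*(-94) = (513/16)*(-94) = -24111/8 ≈ -3013.9)
v/(-83609) = -24111/8/(-83609) = -24111/8*(-1/83609) = 24111/668872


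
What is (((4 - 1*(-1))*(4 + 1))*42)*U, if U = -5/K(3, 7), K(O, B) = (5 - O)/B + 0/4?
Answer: -18375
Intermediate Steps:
K(O, B) = (5 - O)/B (K(O, B) = (5 - O)/B + 0*(¼) = (5 - O)/B + 0 = (5 - O)/B)
U = -35/2 (U = -5*7/(5 - 1*3) = -5*7/(5 - 3) = -5/((⅐)*2) = -5/2/7 = -5*7/2 = -35/2 ≈ -17.500)
(((4 - 1*(-1))*(4 + 1))*42)*U = (((4 - 1*(-1))*(4 + 1))*42)*(-35/2) = (((4 + 1)*5)*42)*(-35/2) = ((5*5)*42)*(-35/2) = (25*42)*(-35/2) = 1050*(-35/2) = -18375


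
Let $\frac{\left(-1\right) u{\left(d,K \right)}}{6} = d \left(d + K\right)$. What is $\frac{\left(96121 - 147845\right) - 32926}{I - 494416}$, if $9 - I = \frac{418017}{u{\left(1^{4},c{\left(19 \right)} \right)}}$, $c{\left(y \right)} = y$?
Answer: $\frac{3386000}{19636941} \approx 0.17243$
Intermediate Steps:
$u{\left(d,K \right)} = - 6 d \left(K + d\right)$ ($u{\left(d,K \right)} = - 6 d \left(d + K\right) = - 6 d \left(K + d\right)$)
$I = \frac{139699}{40}$ ($I = 9 - \frac{418017}{\left(-6\right) 1^{4} \left(19 + 1^{4}\right)} = 9 - \frac{418017}{\left(-6\right) 1 \left(19 + 1\right)} = 9 - \frac{418017}{\left(-6\right) 1 \cdot 20} = 9 - \frac{418017}{-120} = 9 - 418017 \left(- \frac{1}{120}\right) = 9 - - \frac{139339}{40} = 9 + \frac{139339}{40} = \frac{139699}{40} \approx 3492.5$)
$\frac{\left(96121 - 147845\right) - 32926}{I - 494416} = \frac{\left(96121 - 147845\right) - 32926}{\frac{139699}{40} - 494416} = \frac{-51724 - 32926}{- \frac{19636941}{40}} = \left(-51724 - 32926\right) \left(- \frac{40}{19636941}\right) = \left(-84650\right) \left(- \frac{40}{19636941}\right) = \frac{3386000}{19636941}$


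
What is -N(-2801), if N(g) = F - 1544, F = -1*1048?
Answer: 2592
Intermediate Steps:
F = -1048
N(g) = -2592 (N(g) = -1048 - 1544 = -2592)
-N(-2801) = -1*(-2592) = 2592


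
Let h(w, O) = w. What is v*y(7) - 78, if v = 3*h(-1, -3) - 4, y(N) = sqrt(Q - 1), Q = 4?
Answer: -78 - 7*sqrt(3) ≈ -90.124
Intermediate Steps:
y(N) = sqrt(3) (y(N) = sqrt(4 - 1) = sqrt(3))
v = -7 (v = 3*(-1) - 4 = -3 - 4 = -7)
v*y(7) - 78 = -7*sqrt(3) - 78 = -78 - 7*sqrt(3)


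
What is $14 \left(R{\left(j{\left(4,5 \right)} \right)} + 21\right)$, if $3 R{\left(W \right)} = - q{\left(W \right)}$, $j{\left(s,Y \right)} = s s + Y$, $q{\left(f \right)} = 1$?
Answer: $\frac{868}{3} \approx 289.33$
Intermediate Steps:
$j{\left(s,Y \right)} = Y + s^{2}$ ($j{\left(s,Y \right)} = s^{2} + Y = Y + s^{2}$)
$R{\left(W \right)} = - \frac{1}{3}$ ($R{\left(W \right)} = \frac{\left(-1\right) 1}{3} = \frac{1}{3} \left(-1\right) = - \frac{1}{3}$)
$14 \left(R{\left(j{\left(4,5 \right)} \right)} + 21\right) = 14 \left(- \frac{1}{3} + 21\right) = 14 \cdot \frac{62}{3} = \frac{868}{3}$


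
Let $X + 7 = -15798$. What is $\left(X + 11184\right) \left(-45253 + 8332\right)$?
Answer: $170611941$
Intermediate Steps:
$X = -15805$ ($X = -7 - 15798 = -15805$)
$\left(X + 11184\right) \left(-45253 + 8332\right) = \left(-15805 + 11184\right) \left(-45253 + 8332\right) = \left(-4621\right) \left(-36921\right) = 170611941$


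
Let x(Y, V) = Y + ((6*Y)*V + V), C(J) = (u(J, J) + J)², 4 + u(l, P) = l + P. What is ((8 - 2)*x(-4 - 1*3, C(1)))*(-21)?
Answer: 6048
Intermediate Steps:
u(l, P) = -4 + P + l (u(l, P) = -4 + (l + P) = -4 + (P + l) = -4 + P + l)
C(J) = (-4 + 3*J)² (C(J) = ((-4 + J + J) + J)² = ((-4 + 2*J) + J)² = (-4 + 3*J)²)
x(Y, V) = V + Y + 6*V*Y (x(Y, V) = Y + (6*V*Y + V) = Y + (V + 6*V*Y) = V + Y + 6*V*Y)
((8 - 2)*x(-4 - 1*3, C(1)))*(-21) = ((8 - 2)*((-4 + 3*1)² + (-4 - 1*3) + 6*(-4 + 3*1)²*(-4 - 1*3)))*(-21) = (6*((-4 + 3)² + (-4 - 3) + 6*(-4 + 3)²*(-4 - 3)))*(-21) = (6*((-1)² - 7 + 6*(-1)²*(-7)))*(-21) = (6*(1 - 7 + 6*1*(-7)))*(-21) = (6*(1 - 7 - 42))*(-21) = (6*(-48))*(-21) = -288*(-21) = 6048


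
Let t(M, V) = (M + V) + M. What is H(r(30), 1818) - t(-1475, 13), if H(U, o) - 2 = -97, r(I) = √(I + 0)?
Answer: 2842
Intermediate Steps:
r(I) = √I
H(U, o) = -95 (H(U, o) = 2 - 97 = -95)
t(M, V) = V + 2*M
H(r(30), 1818) - t(-1475, 13) = -95 - (13 + 2*(-1475)) = -95 - (13 - 2950) = -95 - 1*(-2937) = -95 + 2937 = 2842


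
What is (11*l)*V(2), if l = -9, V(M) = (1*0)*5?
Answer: 0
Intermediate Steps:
V(M) = 0 (V(M) = 0*5 = 0)
(11*l)*V(2) = (11*(-9))*0 = -99*0 = 0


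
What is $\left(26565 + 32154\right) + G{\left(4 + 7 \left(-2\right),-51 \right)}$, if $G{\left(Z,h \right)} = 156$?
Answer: $58875$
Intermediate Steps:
$\left(26565 + 32154\right) + G{\left(4 + 7 \left(-2\right),-51 \right)} = \left(26565 + 32154\right) + 156 = 58719 + 156 = 58875$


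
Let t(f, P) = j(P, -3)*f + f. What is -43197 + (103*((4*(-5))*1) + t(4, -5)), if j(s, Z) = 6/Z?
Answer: -45261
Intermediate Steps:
t(f, P) = -f (t(f, P) = (6/(-3))*f + f = (6*(-⅓))*f + f = -2*f + f = -f)
-43197 + (103*((4*(-5))*1) + t(4, -5)) = -43197 + (103*((4*(-5))*1) - 1*4) = -43197 + (103*(-20*1) - 4) = -43197 + (103*(-20) - 4) = -43197 + (-2060 - 4) = -43197 - 2064 = -45261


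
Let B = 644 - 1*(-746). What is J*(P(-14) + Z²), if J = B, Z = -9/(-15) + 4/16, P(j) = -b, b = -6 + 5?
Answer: 95771/40 ≈ 2394.3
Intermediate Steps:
b = -1
P(j) = 1 (P(j) = -1*(-1) = 1)
Z = 17/20 (Z = -9*(-1/15) + 4*(1/16) = ⅗ + ¼ = 17/20 ≈ 0.85000)
B = 1390 (B = 644 + 746 = 1390)
J = 1390
J*(P(-14) + Z²) = 1390*(1 + (17/20)²) = 1390*(1 + 289/400) = 1390*(689/400) = 95771/40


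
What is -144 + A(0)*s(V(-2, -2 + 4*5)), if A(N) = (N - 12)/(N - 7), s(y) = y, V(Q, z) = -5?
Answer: -1068/7 ≈ -152.57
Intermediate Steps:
A(N) = (-12 + N)/(-7 + N)
-144 + A(0)*s(V(-2, -2 + 4*5)) = -144 + ((-12 + 0)/(-7 + 0))*(-5) = -144 + (-12/(-7))*(-5) = -144 - ⅐*(-12)*(-5) = -144 + (12/7)*(-5) = -144 - 60/7 = -1068/7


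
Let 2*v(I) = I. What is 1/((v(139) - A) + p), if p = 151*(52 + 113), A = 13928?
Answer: 2/22113 ≈ 9.0445e-5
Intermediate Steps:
v(I) = I/2
p = 24915 (p = 151*165 = 24915)
1/((v(139) - A) + p) = 1/(((½)*139 - 1*13928) + 24915) = 1/((139/2 - 13928) + 24915) = 1/(-27717/2 + 24915) = 1/(22113/2) = 2/22113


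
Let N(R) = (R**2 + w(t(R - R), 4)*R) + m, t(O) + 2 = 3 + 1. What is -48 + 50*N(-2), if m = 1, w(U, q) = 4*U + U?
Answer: -798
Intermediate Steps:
t(O) = 2 (t(O) = -2 + (3 + 1) = -2 + 4 = 2)
w(U, q) = 5*U
N(R) = 1 + R**2 + 10*R (N(R) = (R**2 + (5*2)*R) + 1 = (R**2 + 10*R) + 1 = 1 + R**2 + 10*R)
-48 + 50*N(-2) = -48 + 50*(1 + (-2)**2 + 10*(-2)) = -48 + 50*(1 + 4 - 20) = -48 + 50*(-15) = -48 - 750 = -798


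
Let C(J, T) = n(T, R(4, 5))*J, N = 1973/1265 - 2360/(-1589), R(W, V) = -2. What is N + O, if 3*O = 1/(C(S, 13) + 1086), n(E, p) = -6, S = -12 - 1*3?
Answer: 3085017643/1013082840 ≈ 3.0452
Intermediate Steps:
N = 6120497/2010085 (N = 1973*(1/1265) - 2360*(-1/1589) = 1973/1265 + 2360/1589 = 6120497/2010085 ≈ 3.0449)
S = -15 (S = -12 - 3 = -15)
C(J, T) = -6*J
O = 1/3528 (O = 1/(3*(-6*(-15) + 1086)) = 1/(3*(90 + 1086)) = (⅓)/1176 = (⅓)*(1/1176) = 1/3528 ≈ 0.00028345)
N + O = 6120497/2010085 + 1/3528 = 3085017643/1013082840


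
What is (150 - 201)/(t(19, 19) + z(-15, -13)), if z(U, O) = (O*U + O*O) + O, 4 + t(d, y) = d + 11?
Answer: -51/377 ≈ -0.13528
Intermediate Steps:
t(d, y) = 7 + d (t(d, y) = -4 + (d + 11) = -4 + (11 + d) = 7 + d)
z(U, O) = O + O² + O*U (z(U, O) = (O*U + O²) + O = (O² + O*U) + O = O + O² + O*U)
(150 - 201)/(t(19, 19) + z(-15, -13)) = (150 - 201)/((7 + 19) - 13*(1 - 13 - 15)) = -51/(26 - 13*(-27)) = -51/(26 + 351) = -51/377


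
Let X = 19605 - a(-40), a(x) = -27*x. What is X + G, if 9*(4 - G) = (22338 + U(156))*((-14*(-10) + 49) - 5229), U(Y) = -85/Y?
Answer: 488572651/39 ≈ 1.2528e+7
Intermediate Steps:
X = 18525 (X = 19605 - (-27)*(-40) = 19605 - 1*1080 = 19605 - 1080 = 18525)
G = 487850176/39 (G = 4 - (22338 - 85/156)*((-14*(-10) + 49) - 5229)/9 = 4 - (22338 - 85*1/156)*((140 + 49) - 5229)/9 = 4 - (22338 - 85/156)*(189 - 5229)/9 = 4 - 3484643*(-5040)/1404 = 4 - 1/9*(-1463550060/13) = 4 + 487850020/39 = 487850176/39 ≈ 1.2509e+7)
X + G = 18525 + 487850176/39 = 488572651/39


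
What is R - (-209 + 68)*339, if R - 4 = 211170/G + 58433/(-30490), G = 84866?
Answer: 61847408871671/1293782170 ≈ 47804.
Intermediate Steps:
R = 5914927841/1293782170 (R = 4 + (211170/84866 + 58433/(-30490)) = 4 + (211170*(1/84866) + 58433*(-1/30490)) = 4 + (105585/42433 - 58433/30490) = 4 + 739799161/1293782170 = 5914927841/1293782170 ≈ 4.5718)
R - (-209 + 68)*339 = 5914927841/1293782170 - (-209 + 68)*339 = 5914927841/1293782170 - (-141)*339 = 5914927841/1293782170 - 1*(-47799) = 5914927841/1293782170 + 47799 = 61847408871671/1293782170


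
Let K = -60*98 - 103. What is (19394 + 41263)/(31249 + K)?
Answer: 20219/8422 ≈ 2.4007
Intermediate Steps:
K = -5983 (K = -5880 - 103 = -5983)
(19394 + 41263)/(31249 + K) = (19394 + 41263)/(31249 - 5983) = 60657/25266 = 60657*(1/25266) = 20219/8422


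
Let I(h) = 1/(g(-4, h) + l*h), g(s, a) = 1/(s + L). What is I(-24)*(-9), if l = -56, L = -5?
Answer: -81/12095 ≈ -0.0066970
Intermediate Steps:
g(s, a) = 1/(-5 + s) (g(s, a) = 1/(s - 5) = 1/(-5 + s))
I(h) = 1/(-⅑ - 56*h) (I(h) = 1/(1/(-5 - 4) - 56*h) = 1/(1/(-9) - 56*h) = 1/(-⅑ - 56*h))
I(-24)*(-9) = (9/(-1 - 504*(-24)))*(-9) = (9/(-1 + 12096))*(-9) = (9/12095)*(-9) = -81/12095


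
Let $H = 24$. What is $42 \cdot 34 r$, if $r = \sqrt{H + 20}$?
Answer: $2856 \sqrt{11} \approx 9472.3$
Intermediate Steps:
$r = 2 \sqrt{11}$ ($r = \sqrt{24 + 20} = \sqrt{44} = 2 \sqrt{11} \approx 6.6332$)
$42 \cdot 34 r = 42 \cdot 34 \cdot 2 \sqrt{11} = 1428 \cdot 2 \sqrt{11} = 2856 \sqrt{11}$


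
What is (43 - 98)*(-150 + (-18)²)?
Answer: -9570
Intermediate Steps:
(43 - 98)*(-150 + (-18)²) = -55*(-150 + 324) = -55*174 = -9570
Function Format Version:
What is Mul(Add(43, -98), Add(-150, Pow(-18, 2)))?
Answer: -9570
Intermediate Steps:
Mul(Add(43, -98), Add(-150, Pow(-18, 2))) = Mul(-55, Add(-150, 324)) = Mul(-55, 174) = -9570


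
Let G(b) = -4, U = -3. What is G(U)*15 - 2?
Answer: -62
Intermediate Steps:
G(U)*15 - 2 = -4*15 - 2 = -60 - 2 = -62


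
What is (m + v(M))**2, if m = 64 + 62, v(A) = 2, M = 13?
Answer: 16384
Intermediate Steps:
m = 126
(m + v(M))**2 = (126 + 2)**2 = 128**2 = 16384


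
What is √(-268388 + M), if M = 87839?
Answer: 9*I*√2229 ≈ 424.91*I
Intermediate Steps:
√(-268388 + M) = √(-268388 + 87839) = √(-180549) = 9*I*√2229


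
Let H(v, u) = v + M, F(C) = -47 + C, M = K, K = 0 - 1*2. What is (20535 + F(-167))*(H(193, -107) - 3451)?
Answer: -66246460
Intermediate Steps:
K = -2 (K = 0 - 2 = -2)
M = -2
H(v, u) = -2 + v (H(v, u) = v - 2 = -2 + v)
(20535 + F(-167))*(H(193, -107) - 3451) = (20535 + (-47 - 167))*((-2 + 193) - 3451) = (20535 - 214)*(191 - 3451) = 20321*(-3260) = -66246460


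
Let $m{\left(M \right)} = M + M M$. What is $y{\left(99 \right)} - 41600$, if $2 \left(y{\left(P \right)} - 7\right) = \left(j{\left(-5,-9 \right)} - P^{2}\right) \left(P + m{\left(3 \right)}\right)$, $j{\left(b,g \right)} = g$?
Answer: $-586048$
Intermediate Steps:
$m{\left(M \right)} = M + M^{2}$
$y{\left(P \right)} = 7 + \frac{\left(-9 - P^{2}\right) \left(12 + P\right)}{2}$ ($y{\left(P \right)} = 7 + \frac{\left(-9 - P^{2}\right) \left(P + 3 \left(1 + 3\right)\right)}{2} = 7 + \frac{\left(-9 - P^{2}\right) \left(P + 3 \cdot 4\right)}{2} = 7 + \frac{\left(-9 - P^{2}\right) \left(P + 12\right)}{2} = 7 + \frac{\left(-9 - P^{2}\right) \left(12 + P\right)}{2}$)
$y{\left(99 \right)} - 41600 = \left(-47 - 6 \cdot 99^{2} - \frac{891}{2} - \frac{99^{3}}{2}\right) - 41600 = \left(-47 - 58806 - \frac{891}{2} - \frac{970299}{2}\right) - 41600 = -544448 - 41600 = -586048$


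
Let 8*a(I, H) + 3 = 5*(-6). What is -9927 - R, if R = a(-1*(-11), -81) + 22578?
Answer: -260007/8 ≈ -32501.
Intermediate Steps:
a(I, H) = -33/8 (a(I, H) = -3/8 + (5*(-6))/8 = -3/8 + (⅛)*(-30) = -3/8 - 15/4 = -33/8)
R = 180591/8 (R = -33/8 + 22578 = 180591/8 ≈ 22574.)
-9927 - R = -9927 - 1*180591/8 = -9927 - 180591/8 = -260007/8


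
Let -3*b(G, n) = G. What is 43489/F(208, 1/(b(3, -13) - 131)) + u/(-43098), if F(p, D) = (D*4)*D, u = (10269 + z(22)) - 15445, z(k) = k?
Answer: 1360733758231/7183 ≈ 1.8944e+8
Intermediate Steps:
b(G, n) = -G/3
u = -5154 (u = (10269 + 22) - 15445 = 10291 - 15445 = -5154)
F(p, D) = 4*D² (F(p, D) = (4*D)*D = 4*D²)
43489/F(208, 1/(b(3, -13) - 131)) + u/(-43098) = 43489/((4*(1/(-⅓*3 - 131))²)) - 5154/(-43098) = 43489/((4*(1/(-1 - 131))²)) - 5154*(-1/43098) = 43489/((4*(1/(-132))²)) + 859/7183 = 43489/((4*(-1/132)²)) + 859/7183 = 43489/((4*(1/17424))) + 859/7183 = 43489/(1/4356) + 859/7183 = 43489*4356 + 859/7183 = 189438084 + 859/7183 = 1360733758231/7183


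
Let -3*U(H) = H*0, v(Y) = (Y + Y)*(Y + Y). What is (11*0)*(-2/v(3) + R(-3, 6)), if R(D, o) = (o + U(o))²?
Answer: 0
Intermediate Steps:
v(Y) = 4*Y² (v(Y) = (2*Y)*(2*Y) = 4*Y²)
U(H) = 0 (U(H) = -H*0/3 = -⅓*0 = 0)
R(D, o) = o² (R(D, o) = (o + 0)² = o²)
(11*0)*(-2/v(3) + R(-3, 6)) = (11*0)*(-2/(4*3²) + 6²) = 0*(-2/(4*9) + 36) = 0*(-2/36 + 36) = 0*(-2*1/36 + 36) = 0*(-1/18 + 36) = 0*(647/18) = 0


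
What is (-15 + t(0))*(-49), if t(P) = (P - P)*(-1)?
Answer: 735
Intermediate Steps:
t(P) = 0 (t(P) = 0*(-1) = 0)
(-15 + t(0))*(-49) = (-15 + 0)*(-49) = -15*(-49) = 735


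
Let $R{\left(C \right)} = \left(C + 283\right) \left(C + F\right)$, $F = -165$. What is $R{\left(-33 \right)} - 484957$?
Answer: $-534457$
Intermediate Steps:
$R{\left(C \right)} = \left(-165 + C\right) \left(283 + C\right)$ ($R{\left(C \right)} = \left(C + 283\right) \left(C - 165\right) = \left(283 + C\right) \left(-165 + C\right) = \left(-165 + C\right) \left(283 + C\right)$)
$R{\left(-33 \right)} - 484957 = \left(-46695 + \left(-33\right)^{2} + 118 \left(-33\right)\right) - 484957 = \left(-46695 + 1089 - 3894\right) - 484957 = -49500 - 484957 = -534457$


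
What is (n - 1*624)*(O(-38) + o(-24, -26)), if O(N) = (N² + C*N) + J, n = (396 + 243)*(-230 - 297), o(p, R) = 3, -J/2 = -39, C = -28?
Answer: -873469053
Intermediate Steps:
J = 78 (J = -2*(-39) = 78)
n = -336753 (n = 639*(-527) = -336753)
O(N) = 78 + N² - 28*N (O(N) = (N² - 28*N) + 78 = 78 + N² - 28*N)
(n - 1*624)*(O(-38) + o(-24, -26)) = (-336753 - 1*624)*((78 + (-38)² - 28*(-38)) + 3) = (-336753 - 624)*((78 + 1444 + 1064) + 3) = -337377*(2586 + 3) = -337377*2589 = -873469053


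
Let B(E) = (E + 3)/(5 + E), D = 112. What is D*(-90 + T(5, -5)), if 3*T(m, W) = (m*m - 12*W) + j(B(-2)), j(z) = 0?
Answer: -20720/3 ≈ -6906.7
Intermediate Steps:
B(E) = (3 + E)/(5 + E)
T(m, W) = -4*W + m**2/3 (T(m, W) = ((m*m - 12*W) + 0)/3 = ((m**2 - 12*W) + 0)/3 = (m**2 - 12*W)/3 = -4*W + m**2/3)
D*(-90 + T(5, -5)) = 112*(-90 + (-4*(-5) + (1/3)*5**2)) = 112*(-90 + (20 + (1/3)*25)) = 112*(-90 + (20 + 25/3)) = 112*(-90 + 85/3) = 112*(-185/3) = -20720/3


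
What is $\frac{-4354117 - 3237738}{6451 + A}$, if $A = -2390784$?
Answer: $\frac{7591855}{2384333} \approx 3.1841$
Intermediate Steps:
$\frac{-4354117 - 3237738}{6451 + A} = \frac{-4354117 - 3237738}{6451 - 2390784} = - \frac{7591855}{-2384333} = \left(-7591855\right) \left(- \frac{1}{2384333}\right) = \frac{7591855}{2384333}$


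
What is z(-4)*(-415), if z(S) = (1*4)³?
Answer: -26560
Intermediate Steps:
z(S) = 64 (z(S) = 4³ = 64)
z(-4)*(-415) = 64*(-415) = -26560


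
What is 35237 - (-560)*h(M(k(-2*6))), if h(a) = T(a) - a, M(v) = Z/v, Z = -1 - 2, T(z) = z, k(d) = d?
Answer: 35237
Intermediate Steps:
Z = -3
M(v) = -3/v
h(a) = 0 (h(a) = a - a = 0)
35237 - (-560)*h(M(k(-2*6))) = 35237 - (-560)*0 = 35237 - 1*0 = 35237 + 0 = 35237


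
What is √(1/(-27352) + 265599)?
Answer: √49675771385786/13676 ≈ 515.36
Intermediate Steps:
√(1/(-27352) + 265599) = √(-1/27352 + 265599) = √(7264663847/27352) = √49675771385786/13676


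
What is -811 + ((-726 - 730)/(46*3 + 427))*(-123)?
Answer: -279127/565 ≈ -494.03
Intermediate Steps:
-811 + ((-726 - 730)/(46*3 + 427))*(-123) = -811 - 1456/(138 + 427)*(-123) = -811 - 1456/565*(-123) = -811 + 179088/565 = -279127/565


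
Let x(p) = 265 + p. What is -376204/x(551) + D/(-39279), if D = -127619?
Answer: -407577217/890324 ≈ -457.79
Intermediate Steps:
-376204/x(551) + D/(-39279) = -376204/(265 + 551) - 127619/(-39279) = -376204/816 - 127619*(-1/39279) = -376204*1/816 + 127619/39279 = -94051/204 + 127619/39279 = -407577217/890324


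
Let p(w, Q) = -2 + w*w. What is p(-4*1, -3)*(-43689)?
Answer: -611646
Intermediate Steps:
p(w, Q) = -2 + w²
p(-4*1, -3)*(-43689) = (-2 + (-4*1)²)*(-43689) = (-2 + (-4)²)*(-43689) = (-2 + 16)*(-43689) = 14*(-43689) = -611646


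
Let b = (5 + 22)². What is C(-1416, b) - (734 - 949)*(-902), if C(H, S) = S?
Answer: -193201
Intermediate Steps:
b = 729 (b = 27² = 729)
C(-1416, b) - (734 - 949)*(-902) = 729 - (734 - 949)*(-902) = 729 - (-215)*(-902) = 729 - 1*193930 = 729 - 193930 = -193201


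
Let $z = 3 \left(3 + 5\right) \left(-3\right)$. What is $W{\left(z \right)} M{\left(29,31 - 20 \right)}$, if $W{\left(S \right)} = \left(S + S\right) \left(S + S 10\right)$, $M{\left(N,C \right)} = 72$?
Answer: $8211456$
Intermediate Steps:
$z = -72$ ($z = 3 \cdot 8 \left(-3\right) = 24 \left(-3\right) = -72$)
$W{\left(S \right)} = 22 S^{2}$ ($W{\left(S \right)} = 2 S \left(S + 10 S\right) = 2 S 11 S = 22 S^{2}$)
$W{\left(z \right)} M{\left(29,31 - 20 \right)} = 22 \left(-72\right)^{2} \cdot 72 = 22 \cdot 5184 \cdot 72 = 114048 \cdot 72 = 8211456$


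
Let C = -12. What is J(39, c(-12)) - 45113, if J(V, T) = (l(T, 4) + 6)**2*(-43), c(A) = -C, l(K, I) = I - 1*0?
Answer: -49413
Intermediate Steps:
l(K, I) = I (l(K, I) = I + 0 = I)
c(A) = 12 (c(A) = -1*(-12) = 12)
J(V, T) = -4300 (J(V, T) = (4 + 6)**2*(-43) = 10**2*(-43) = 100*(-43) = -4300)
J(39, c(-12)) - 45113 = -4300 - 45113 = -49413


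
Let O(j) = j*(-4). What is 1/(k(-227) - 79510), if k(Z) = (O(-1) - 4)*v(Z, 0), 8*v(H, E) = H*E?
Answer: -1/79510 ≈ -1.2577e-5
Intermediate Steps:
v(H, E) = E*H/8 (v(H, E) = (H*E)/8 = (E*H)/8 = E*H/8)
O(j) = -4*j
k(Z) = 0 (k(Z) = (-4*(-1) - 4)*((1/8)*0*Z) = (4 - 4)*0 = 0*0 = 0)
1/(k(-227) - 79510) = 1/(0 - 79510) = 1/(-79510) = -1/79510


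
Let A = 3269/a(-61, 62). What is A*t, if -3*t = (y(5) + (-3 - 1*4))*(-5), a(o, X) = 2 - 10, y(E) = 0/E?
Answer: 114415/24 ≈ 4767.3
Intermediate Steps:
y(E) = 0
a(o, X) = -8
A = -3269/8 (A = 3269/(-8) = 3269*(-⅛) = -3269/8 ≈ -408.63)
t = -35/3 (t = -(0 + (-3 - 1*4))*(-5)/3 = -(0 + (-3 - 4))*(-5)/3 = -(0 - 7)*(-5)/3 = -(-7)*(-5)/3 = -⅓*35 = -35/3 ≈ -11.667)
A*t = -3269/8*(-35/3) = 114415/24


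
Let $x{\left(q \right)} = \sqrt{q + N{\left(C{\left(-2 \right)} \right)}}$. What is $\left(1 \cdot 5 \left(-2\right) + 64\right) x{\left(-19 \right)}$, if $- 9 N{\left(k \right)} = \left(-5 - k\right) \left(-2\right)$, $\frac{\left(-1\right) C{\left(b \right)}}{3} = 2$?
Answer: $234 i \approx 234.0 i$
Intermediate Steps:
$C{\left(b \right)} = -6$ ($C{\left(b \right)} = \left(-3\right) 2 = -6$)
$N{\left(k \right)} = - \frac{10}{9} - \frac{2 k}{9}$ ($N{\left(k \right)} = - \frac{\left(-5 - k\right) \left(-2\right)}{9} = - \frac{10 + 2 k}{9} = - \frac{10}{9} - \frac{2 k}{9}$)
$x{\left(q \right)} = \sqrt{\frac{2}{9} + q}$ ($x{\left(q \right)} = \sqrt{q - - \frac{2}{9}} = \sqrt{q + \left(- \frac{10}{9} + \frac{4}{3}\right)} = \sqrt{q + \frac{2}{9}} = \sqrt{\frac{2}{9} + q}$)
$\left(1 \cdot 5 \left(-2\right) + 64\right) x{\left(-19 \right)} = \left(1 \cdot 5 \left(-2\right) + 64\right) \frac{\sqrt{2 + 9 \left(-19\right)}}{3} = \left(5 \left(-2\right) + 64\right) \frac{\sqrt{2 - 171}}{3} = \left(-10 + 64\right) \frac{\sqrt{-169}}{3} = 54 \frac{13 i}{3} = 234 i$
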